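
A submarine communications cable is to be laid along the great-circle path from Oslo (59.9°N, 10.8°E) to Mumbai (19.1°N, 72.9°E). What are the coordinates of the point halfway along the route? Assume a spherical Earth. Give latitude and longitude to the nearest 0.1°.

Write both endpoints as unit vectors p₁, p₂ with components (cos φ cos λ, cos φ sin λ, sin φ).
The central angle between the endpoints is δ = arccos(p₁·p₂) ≈ 1.042 rad (59.7°).
Interpolate at f = 1/2 with slerp weights a = sin((1−f)δ)/sin δ ≈ 0.576, b = sin(fδ)/sin δ ≈ 0.576.
p = a·p₁ + b·p₂ ≈ (0.444, 0.575, 0.687); φ = arcsin(p_z) ≈ 43.42°, λ = atan2(p_y, p_x) ≈ 52.31°.

≈ (43.4°N, 52.3°E)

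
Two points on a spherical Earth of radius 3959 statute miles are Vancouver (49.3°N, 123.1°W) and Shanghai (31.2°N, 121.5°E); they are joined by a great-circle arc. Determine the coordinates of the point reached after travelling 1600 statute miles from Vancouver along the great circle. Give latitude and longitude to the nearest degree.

≈ 59°N, 160°W

Convert each endpoint to a unit vector on the sphere (x = cos φ cos λ, y = cos φ sin λ, z = sin φ).
The central angle between the endpoints is δ = arccos(p₁·p₂) ≈ 1.417 rad (81.2°). The total great-circle distance is δ·R ≈ 1.417 × 3959 ≈ 5609 mi, so the target fraction is f = 1600/5609 ≈ 0.285.
Interpolate at f ≈ 0.285 with slerp weights a = sin((1−f)δ)/sin δ ≈ 0.858, b = sin(fδ)/sin δ ≈ 0.398.
p = a·p₁ + b·p₂ ≈ (-0.484, -0.179, 0.857); φ = arcsin(p_z) ≈ 58.97°, λ = atan2(p_y, p_x) ≈ -159.72°.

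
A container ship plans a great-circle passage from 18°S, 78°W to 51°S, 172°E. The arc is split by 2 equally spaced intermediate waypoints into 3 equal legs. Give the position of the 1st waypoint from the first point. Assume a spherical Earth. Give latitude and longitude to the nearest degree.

Write both endpoints as unit vectors p₁, p₂ with components (cos φ cos λ, cos φ sin λ, sin φ).
The central angle between the endpoints is δ = arccos(p₁·p₂) ≈ 1.535 rad (88.0°).
Interpolate at f = 1/3 with slerp weights a = sin((1−f)δ)/sin δ ≈ 0.855, b = sin(fδ)/sin δ ≈ 0.490.
p = a·p₁ + b·p₂ ≈ (-0.136, -0.752, -0.645); φ = arcsin(p_z) ≈ -40.16°, λ = atan2(p_y, p_x) ≈ -100.28°.

≈ 40°S, 100°W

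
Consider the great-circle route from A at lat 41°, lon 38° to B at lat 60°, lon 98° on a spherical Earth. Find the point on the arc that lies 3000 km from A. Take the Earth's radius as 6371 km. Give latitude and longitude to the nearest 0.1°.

≈ lat 57.3°, lon 71.8°

Write both endpoints as unit vectors p₁, p₂ with components (cos φ cos λ, cos φ sin λ, sin φ).
The central angle between the endpoints is δ = arccos(p₁·p₂) ≈ 0.712 rad (40.8°). The total great-circle distance is δ·R ≈ 0.712 × 6371 ≈ 4538 km, so the target fraction is f = 3000/4538 ≈ 0.661.
Interpolate at f ≈ 0.661 with slerp weights a = sin((1−f)δ)/sin δ ≈ 0.366, b = sin(fδ)/sin δ ≈ 0.694.
p = a·p₁ + b·p₂ ≈ (0.169, 0.514, 0.841); φ = arcsin(p_z) ≈ 57.26°, λ = atan2(p_y, p_x) ≈ 71.76°.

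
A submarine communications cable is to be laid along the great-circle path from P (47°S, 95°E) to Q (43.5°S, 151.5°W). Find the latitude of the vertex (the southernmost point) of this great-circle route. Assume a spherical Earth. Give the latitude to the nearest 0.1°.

The great circle lies in the plane with unit normal n̂ = (p₁ × p₂)/|p₁ × p₂|.
Here n̂_z ≈ +0.477; the vertex latitude is φ_max = arccos|n̂_z| ≈ 61.5°.
Check via Clairaut: cos φ_max = |cos φ₁| · sin C = cos(47.0°)·sin(135.7°) ≈ 0.477, again giving ≈ 61.5°.

≈ 61.5°S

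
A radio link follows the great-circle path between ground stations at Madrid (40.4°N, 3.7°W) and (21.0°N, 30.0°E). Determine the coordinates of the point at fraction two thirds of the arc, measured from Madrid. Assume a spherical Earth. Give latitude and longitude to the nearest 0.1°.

Convert each endpoint to a unit vector on the sphere (x = cos φ cos λ, y = cos φ sin λ, z = sin φ).
The central angle between the endpoints is δ = arccos(p₁·p₂) ≈ 0.603 rad (34.5°).
Interpolate at f = 2/3 with slerp weights a = sin((1−f)δ)/sin δ ≈ 0.352, b = sin(fδ)/sin δ ≈ 0.690.
p = a·p₁ + b·p₂ ≈ (0.825, 0.305, 0.475); φ = arcsin(p_z) ≈ 28.39°, λ = atan2(p_y, p_x) ≈ 20.27°.

≈ (28.4°N, 20.3°E)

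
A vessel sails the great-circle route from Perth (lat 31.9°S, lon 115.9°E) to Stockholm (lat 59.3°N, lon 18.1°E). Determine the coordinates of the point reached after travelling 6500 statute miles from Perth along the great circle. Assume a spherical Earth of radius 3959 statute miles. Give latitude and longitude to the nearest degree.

Convert each endpoint to a unit vector on the sphere (x = cos φ cos λ, y = cos φ sin λ, z = sin φ).
The central angle between the endpoints is δ = arccos(p₁·p₂) ≈ 2.110 rad (120.9°). The total great-circle distance is δ·R ≈ 2.110 × 3959 ≈ 8352 mi, so the target fraction is f = 6500/8352 ≈ 0.778.
Interpolate at f ≈ 0.778 with slerp weights a = sin((1−f)δ)/sin δ ≈ 0.525, b = sin(fδ)/sin δ ≈ 1.162.
p = a·p₁ + b·p₂ ≈ (0.369, 0.586, 0.722); φ = arcsin(p_z) ≈ 46.19°, λ = atan2(p_y, p_x) ≈ 57.78°.

≈ lat 46°N, lon 58°E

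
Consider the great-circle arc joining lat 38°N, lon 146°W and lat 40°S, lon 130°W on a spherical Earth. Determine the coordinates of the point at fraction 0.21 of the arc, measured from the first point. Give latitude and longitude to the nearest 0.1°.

Convert each endpoint to a unit vector on the sphere (x = cos φ cos λ, y = cos φ sin λ, z = sin φ).
The central angle between the endpoints is δ = arccos(p₁·p₂) ≈ 1.385 rad (79.4°).
Interpolate at f = 0.21 with slerp weights a = sin((1−f)δ)/sin δ ≈ 0.904, b = sin(fδ)/sin δ ≈ 0.292.
p = a·p₁ + b·p₂ ≈ (-0.734, -0.570, 0.369); φ = arcsin(p_z) ≈ 21.66°, λ = atan2(p_y, p_x) ≈ -142.20°.

≈ lat 21.7°N, lon 142.2°W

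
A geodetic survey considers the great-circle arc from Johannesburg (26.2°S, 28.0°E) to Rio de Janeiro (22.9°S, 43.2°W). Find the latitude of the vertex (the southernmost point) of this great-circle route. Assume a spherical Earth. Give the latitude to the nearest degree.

The great circle lies in the plane with unit normal n̂ = (p₁ × p₂)/|p₁ × p₂|.
Here n̂_z ≈ -0.870; the vertex latitude is φ_max = arccos|n̂_z| ≈ 29.5°.
Check via Clairaut: cos φ_max = |cos φ₁| · sin C = cos(26.2°)·sin(104.0°) ≈ 0.870, again giving ≈ 29.5°.

≈ 29°S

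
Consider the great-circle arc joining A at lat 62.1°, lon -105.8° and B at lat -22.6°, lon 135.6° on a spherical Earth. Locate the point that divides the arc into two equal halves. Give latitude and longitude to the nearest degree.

Convert each endpoint to a unit vector on the sphere (x = cos φ cos λ, y = cos φ sin λ, z = sin φ).
The central angle between the endpoints is δ = arccos(p₁·p₂) ≈ 2.149 rad (123.1°).
Interpolate at f = 1/2 with slerp weights a = sin((1−f)δ)/sin δ ≈ 1.050, b = sin(fδ)/sin δ ≈ 1.050.
p = a·p₁ + b·p₂ ≈ (-0.826, 0.205, 0.524); φ = arcsin(p_z) ≈ 31.63°, λ = atan2(p_y, p_x) ≈ 166.04°.

≈ lat 32°, lon 166°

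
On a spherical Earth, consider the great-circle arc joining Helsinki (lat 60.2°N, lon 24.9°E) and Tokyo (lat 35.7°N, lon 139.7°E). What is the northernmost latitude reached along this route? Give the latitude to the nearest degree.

≈ 67°N

The great circle lies in the plane with unit normal n̂ = (p₁ × p₂)/|p₁ × p₂|.
Here n̂_z ≈ +0.389; the vertex latitude is φ_max = arccos|n̂_z| ≈ 67.1°.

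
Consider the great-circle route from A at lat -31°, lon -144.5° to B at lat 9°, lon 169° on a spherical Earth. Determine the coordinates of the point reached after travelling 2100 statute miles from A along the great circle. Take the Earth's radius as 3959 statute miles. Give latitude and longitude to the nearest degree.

≈ lat -12°, lon -170°

Convert each endpoint to a unit vector on the sphere (x = cos φ cos λ, y = cos φ sin λ, z = sin φ).
The central angle between the endpoints is δ = arccos(p₁·p₂) ≈ 1.045 rad (59.9°). The total great-circle distance is δ·R ≈ 1.045 × 3959 ≈ 4136 mi, so the target fraction is f = 2100/4136 ≈ 0.508.
Interpolate at f ≈ 0.508 with slerp weights a = sin((1−f)δ)/sin δ ≈ 0.569, b = sin(fδ)/sin δ ≈ 0.585.
p = a·p₁ + b·p₂ ≈ (-0.964, -0.173, -0.201); φ = arcsin(p_z) ≈ -11.62°, λ = atan2(p_y, p_x) ≈ -169.84°.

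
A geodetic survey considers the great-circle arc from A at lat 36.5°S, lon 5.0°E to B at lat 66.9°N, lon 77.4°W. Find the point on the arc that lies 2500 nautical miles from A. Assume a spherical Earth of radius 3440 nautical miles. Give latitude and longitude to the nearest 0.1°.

≈ lat 1.8°N, lon 12.4°W

The haversine formula gives a central angle δ ≈ 2.101 rad (120.4°) between the endpoints. The total great-circle distance is δ·R ≈ 2.101 × 3440 ≈ 7226 nmi, so the target fraction is f = 2500/7226 ≈ 0.346.
Interpolate at f ≈ 0.346 with slerp weights a = sin((1−f)δ)/sin δ ≈ 1.137, b = sin(fδ)/sin δ ≈ 0.770.
p = a·p₁ + b·p₂ ≈ (0.976, -0.215, 0.032); φ = arcsin(p_z) ≈ 1.85°, λ = atan2(p_y, p_x) ≈ -12.43°.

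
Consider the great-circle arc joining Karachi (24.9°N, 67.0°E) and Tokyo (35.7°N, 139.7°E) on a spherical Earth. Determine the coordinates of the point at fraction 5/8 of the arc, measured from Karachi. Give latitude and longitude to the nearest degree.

≈ 37°N, 111°E

Convert each endpoint to a unit vector on the sphere (x = cos φ cos λ, y = cos φ sin λ, z = sin φ).
The central angle between the endpoints is δ = arccos(p₁·p₂) ≈ 1.087 rad (62.3°).
Interpolate at f = 5/8 with slerp weights a = sin((1−f)δ)/sin δ ≈ 0.448, b = sin(fδ)/sin δ ≈ 0.710.
p = a·p₁ + b·p₂ ≈ (-0.281, 0.747, 0.603); φ = arcsin(p_z) ≈ 37.07°, λ = atan2(p_y, p_x) ≈ 110.61°.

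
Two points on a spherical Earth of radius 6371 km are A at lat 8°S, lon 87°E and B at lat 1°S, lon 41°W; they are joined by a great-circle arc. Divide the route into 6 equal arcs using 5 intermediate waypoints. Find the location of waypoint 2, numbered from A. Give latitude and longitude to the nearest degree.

≈ lat 11°S, lon 44°E

Write both endpoints as unit vectors p₁, p₂ with components (cos φ cos λ, cos φ sin λ, sin φ).
The central angle between the endpoints is δ = arccos(p₁·p₂) ≈ 2.223 rad (127.4°).
Interpolate at f = 2/6 with slerp weights a = sin((1−f)δ)/sin δ ≈ 1.254, b = sin(fδ)/sin δ ≈ 0.850.
p = a·p₁ + b·p₂ ≈ (0.706, 0.682, -0.189); φ = arcsin(p_z) ≈ -10.91°, λ = atan2(p_y, p_x) ≈ 44.02°.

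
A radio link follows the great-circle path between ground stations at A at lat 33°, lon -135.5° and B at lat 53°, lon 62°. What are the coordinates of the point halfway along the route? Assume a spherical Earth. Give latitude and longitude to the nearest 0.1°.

Convert each endpoint to a unit vector on the sphere (x = cos φ cos λ, y = cos φ sin λ, z = sin φ).
The central angle between the endpoints is δ = arccos(p₁·p₂) ≈ 1.617 rad (92.7°).
Interpolate at f = 1/2 with slerp weights a = sin((1−f)δ)/sin δ ≈ 0.724, b = sin(fδ)/sin δ ≈ 0.724.
p = a·p₁ + b·p₂ ≈ (-0.229, -0.041, 0.973); φ = arcsin(p_z) ≈ 76.57°, λ = atan2(p_y, p_x) ≈ -169.86°.

≈ lat 76.6°, lon -169.9°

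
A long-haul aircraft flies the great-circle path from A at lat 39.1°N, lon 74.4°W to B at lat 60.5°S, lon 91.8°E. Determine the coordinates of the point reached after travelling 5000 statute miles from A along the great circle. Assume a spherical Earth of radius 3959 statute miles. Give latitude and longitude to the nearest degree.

Write both endpoints as unit vectors p₁, p₂ with components (cos φ cos λ, cos φ sin λ, sin φ).
The central angle between the endpoints is δ = arccos(p₁·p₂) ≈ 2.739 rad (156.9°). The total great-circle distance is δ·R ≈ 2.739 × 3959 ≈ 10843 mi, so the target fraction is f = 5000/10843 ≈ 0.461.
Interpolate at f ≈ 0.461 with slerp weights a = sin((1−f)δ)/sin δ ≈ 2.540, b = sin(fδ)/sin δ ≈ 2.432.
p = a·p₁ + b·p₂ ≈ (0.493, -0.702, -0.514); φ = arcsin(p_z) ≈ -30.96°, λ = atan2(p_y, p_x) ≈ -54.94°.

≈ lat 31°S, lon 55°W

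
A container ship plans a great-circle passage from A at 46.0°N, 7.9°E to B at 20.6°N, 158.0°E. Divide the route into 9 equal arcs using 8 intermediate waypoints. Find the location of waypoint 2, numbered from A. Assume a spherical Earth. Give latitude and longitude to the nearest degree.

From cos δ = sin φ₁ sin φ₂ + cos φ₁ cos φ₂ cos Δλ, the central angle is δ ≈ 1.887 rad (108.1°).
Interpolate at f = 2/9 with slerp weights a = sin((1−f)δ)/sin δ ≈ 1.046, b = sin(fδ)/sin δ ≈ 0.428.
p = a·p₁ + b·p₂ ≈ (0.348, 0.250, 0.903); φ = arcsin(p_z) ≈ 64.61°, λ = atan2(p_y, p_x) ≈ 35.68°.

≈ 65°N, 36°E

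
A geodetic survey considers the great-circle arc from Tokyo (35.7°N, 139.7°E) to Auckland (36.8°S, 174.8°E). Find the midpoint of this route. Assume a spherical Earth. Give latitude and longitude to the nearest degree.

Write both endpoints as unit vectors p₁, p₂ with components (cos φ cos λ, cos φ sin λ, sin φ).
The central angle between the endpoints is δ = arccos(p₁·p₂) ≈ 1.387 rad (79.5°).
Interpolate at f = 1/2 with slerp weights a = sin((1−f)δ)/sin δ ≈ 0.650, b = sin(fδ)/sin δ ≈ 0.650.
p = a·p₁ + b·p₂ ≈ (-0.921, 0.389, -0.010); φ = arcsin(p_z) ≈ -0.58°, λ = atan2(p_y, p_x) ≈ 157.12°.

≈ 1°S, 157°E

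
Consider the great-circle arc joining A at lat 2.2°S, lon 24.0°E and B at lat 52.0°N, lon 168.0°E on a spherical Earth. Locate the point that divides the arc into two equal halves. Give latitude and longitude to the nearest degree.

≈ lat 50°N, lon 60°E

Convert each endpoint to a unit vector on the sphere (x = cos φ cos λ, y = cos φ sin λ, z = sin φ).
The central angle between the endpoints is δ = arccos(p₁·p₂) ≈ 2.127 rad (121.9°).
Interpolate at f = 1/2 with slerp weights a = sin((1−f)δ)/sin δ ≈ 1.029, b = sin(fδ)/sin δ ≈ 1.029.
p = a·p₁ + b·p₂ ≈ (0.320, 0.550, 0.772); φ = arcsin(p_z) ≈ 50.49°, λ = atan2(p_y, p_x) ≈ 59.83°.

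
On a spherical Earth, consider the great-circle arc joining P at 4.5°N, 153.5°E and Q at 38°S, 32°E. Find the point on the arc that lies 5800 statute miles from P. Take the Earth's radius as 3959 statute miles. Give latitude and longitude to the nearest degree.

≈ 40°S, 75°E

Write both endpoints as unit vectors p₁, p₂ with components (cos φ cos λ, cos φ sin λ, sin φ).
The central angle between the endpoints is δ = arccos(p₁·p₂) ≈ 2.047 rad (117.3°). The total great-circle distance is δ·R ≈ 2.047 × 3959 ≈ 8106 mi, so the target fraction is f = 5800/8106 ≈ 0.716.
Interpolate at f ≈ 0.716 with slerp weights a = sin((1−f)δ)/sin δ ≈ 0.619, b = sin(fδ)/sin δ ≈ 1.119.
p = a·p₁ + b·p₂ ≈ (0.196, 0.743, -0.640); φ = arcsin(p_z) ≈ -39.82°, λ = atan2(p_y, p_x) ≈ 75.24°.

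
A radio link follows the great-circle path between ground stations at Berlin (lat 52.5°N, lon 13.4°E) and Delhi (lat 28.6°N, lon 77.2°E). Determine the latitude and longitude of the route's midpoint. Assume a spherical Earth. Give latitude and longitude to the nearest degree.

From cos δ = sin φ₁ sin φ₂ + cos φ₁ cos φ₂ cos Δλ, the central angle is δ ≈ 0.907 rad (52.0°).
Interpolate at f = 1/2 with slerp weights a = sin((1−f)δ)/sin δ ≈ 0.556, b = sin(fδ)/sin δ ≈ 0.556.
p = a·p₁ + b·p₂ ≈ (0.438, 0.555, 0.708); φ = arcsin(p_z) ≈ 45.04°, λ = atan2(p_y, p_x) ≈ 51.73°.

≈ lat 45°N, lon 52°E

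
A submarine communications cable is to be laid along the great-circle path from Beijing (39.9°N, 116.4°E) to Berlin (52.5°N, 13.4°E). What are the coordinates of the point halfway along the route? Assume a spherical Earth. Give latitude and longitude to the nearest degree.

≈ 59°N, 73°E

Convert each endpoint to a unit vector on the sphere (x = cos φ cos λ, y = cos φ sin λ, z = sin φ).
The central angle between the endpoints is δ = arccos(p₁·p₂) ≈ 1.155 rad (66.2°).
Interpolate at f = 1/2 with slerp weights a = sin((1−f)δ)/sin δ ≈ 0.597, b = sin(fδ)/sin δ ≈ 0.597.
p = a·p₁ + b·p₂ ≈ (0.150, 0.494, 0.856); φ = arcsin(p_z) ≈ 58.90°, λ = atan2(p_y, p_x) ≈ 73.14°.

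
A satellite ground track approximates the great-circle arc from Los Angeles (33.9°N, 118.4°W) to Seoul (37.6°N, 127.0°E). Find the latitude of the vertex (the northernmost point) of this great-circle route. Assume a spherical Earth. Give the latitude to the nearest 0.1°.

The great circle lies in the plane with unit normal n̂ = (p₁ × p₂)/|p₁ × p₂|.
Here n̂_z ≈ -0.599; the vertex latitude is φ_max = arccos|n̂_z| ≈ 53.2°.
Check via Clairaut: cos φ_max = |cos φ₁| · sin C = cos(33.9°)·sin(46.2°) ≈ 0.599, again giving ≈ 53.2°.

≈ 53.2°N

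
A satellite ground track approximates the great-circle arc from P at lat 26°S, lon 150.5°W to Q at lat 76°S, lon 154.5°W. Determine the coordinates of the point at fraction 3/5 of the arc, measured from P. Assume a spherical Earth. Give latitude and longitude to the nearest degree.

The haversine formula gives a central angle δ ≈ 0.873 rad (50.0°) between the endpoints.
Interpolate at f = 3/5 with slerp weights a = sin((1−f)δ)/sin δ ≈ 0.447, b = sin(fδ)/sin δ ≈ 0.653.
p = a·p₁ + b·p₂ ≈ (-0.492, -0.266, -0.829); φ = arcsin(p_z) ≈ -56.01°, λ = atan2(p_y, p_x) ≈ -151.63°.

≈ lat 56°S, lon 152°W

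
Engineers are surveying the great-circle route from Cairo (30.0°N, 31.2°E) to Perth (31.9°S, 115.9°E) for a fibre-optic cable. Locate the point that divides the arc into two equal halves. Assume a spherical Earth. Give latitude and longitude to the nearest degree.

≈ 1°S, 73°E

From cos δ = sin φ₁ sin φ₂ + cos φ₁ cos φ₂ cos Δλ, the central angle is δ ≈ 1.768 rad (101.3°).
Interpolate at f = 1/2 with slerp weights a = sin((1−f)δ)/sin δ ≈ 0.789, b = sin(fδ)/sin δ ≈ 0.789.
p = a·p₁ + b·p₂ ≈ (0.292, 0.956, -0.022); φ = arcsin(p_z) ≈ -1.29°, λ = atan2(p_y, p_x) ≈ 73.03°.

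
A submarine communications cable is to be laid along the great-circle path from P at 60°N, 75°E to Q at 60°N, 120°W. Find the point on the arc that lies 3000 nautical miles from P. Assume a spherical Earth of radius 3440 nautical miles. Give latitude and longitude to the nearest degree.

≈ 69°N, 124°W

Write both endpoints as unit vectors p₁, p₂ with components (cos φ cos λ, cos φ sin λ, sin φ).
The central angle between the endpoints is δ = arccos(p₁·p₂) ≈ 1.037 rad (59.4°). The total great-circle distance is δ·R ≈ 1.037 × 3440 ≈ 3568 nmi, so the target fraction is f = 3000/3568 ≈ 0.841.
Interpolate at f ≈ 0.841 with slerp weights a = sin((1−f)δ)/sin δ ≈ 0.191, b = sin(fδ)/sin δ ≈ 0.889.
p = a·p₁ + b·p₂ ≈ (-0.198, -0.293, 0.936); φ = arcsin(p_z) ≈ 69.32°, λ = atan2(p_y, p_x) ≈ -124.01°.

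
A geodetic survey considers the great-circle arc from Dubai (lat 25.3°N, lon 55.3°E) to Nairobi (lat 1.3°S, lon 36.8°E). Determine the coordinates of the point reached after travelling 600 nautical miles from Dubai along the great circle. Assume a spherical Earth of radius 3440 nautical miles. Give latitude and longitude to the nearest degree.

From cos δ = sin φ₁ sin φ₂ + cos φ₁ cos φ₂ cos Δλ, the central angle is δ ≈ 0.560 rad (32.1°). The total great-circle distance is δ·R ≈ 0.560 × 3440 ≈ 1925 nmi, so the target fraction is f = 600/1925 ≈ 0.312.
Interpolate at f ≈ 0.312 with slerp weights a = sin((1−f)δ)/sin δ ≈ 0.708, b = sin(fδ)/sin δ ≈ 0.327.
p = a·p₁ + b·p₂ ≈ (0.626, 0.722, 0.295); φ = arcsin(p_z) ≈ 17.16°, λ = atan2(p_y, p_x) ≈ 49.07°.

≈ lat 17°N, lon 49°E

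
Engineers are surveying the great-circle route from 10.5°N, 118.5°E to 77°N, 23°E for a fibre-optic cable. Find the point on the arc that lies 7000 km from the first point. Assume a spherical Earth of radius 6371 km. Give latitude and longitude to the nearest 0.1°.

Convert each endpoint to a unit vector on the sphere (x = cos φ cos λ, y = cos φ sin λ, z = sin φ).
The central angle between the endpoints is δ = arccos(p₁·p₂) ≈ 1.414 rad (81.0°). The total great-circle distance is δ·R ≈ 1.414 × 6371 ≈ 9007 km, so the target fraction is f = 7000/9007 ≈ 0.777.
Interpolate at f ≈ 0.777 with slerp weights a = sin((1−f)δ)/sin δ ≈ 0.314, b = sin(fδ)/sin δ ≈ 0.902.
p = a·p₁ + b·p₂ ≈ (0.040, 0.350, 0.936); φ = arcsin(p_z) ≈ 69.36°, λ = atan2(p_y, p_x) ≈ 83.56°.

≈ 69.4°N, 83.6°E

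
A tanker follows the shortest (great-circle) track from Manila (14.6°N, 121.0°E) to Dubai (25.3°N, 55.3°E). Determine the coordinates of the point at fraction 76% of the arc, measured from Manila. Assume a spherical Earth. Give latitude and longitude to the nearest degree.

≈ 25°N, 72°E

Convert each endpoint to a unit vector on the sphere (x = cos φ cos λ, y = cos φ sin λ, z = sin φ).
The central angle between the endpoints is δ = arccos(p₁·p₂) ≈ 1.084 rad (62.1°).
Interpolate at f = 0.76 with slerp weights a = sin((1−f)δ)/sin δ ≈ 0.291, b = sin(fδ)/sin δ ≈ 0.830.
p = a·p₁ + b·p₂ ≈ (0.282, 0.859, 0.428); φ = arcsin(p_z) ≈ 25.35°, λ = atan2(p_y, p_x) ≈ 71.80°.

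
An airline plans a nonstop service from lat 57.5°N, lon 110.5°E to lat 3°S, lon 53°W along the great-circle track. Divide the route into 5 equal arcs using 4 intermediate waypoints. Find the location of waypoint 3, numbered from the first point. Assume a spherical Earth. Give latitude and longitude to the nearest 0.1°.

≈ lat 45.5°N, lon 41.5°W

Write both endpoints as unit vectors p₁, p₂ with components (cos φ cos λ, cos φ sin λ, sin φ).
The central angle between the endpoints is δ = arccos(p₁·p₂) ≈ 2.164 rad (124.0°).
Interpolate at f = 3/5 with slerp weights a = sin((1−f)δ)/sin δ ≈ 0.918, b = sin(fδ)/sin δ ≈ 1.161.
p = a·p₁ + b·p₂ ≈ (0.525, -0.464, 0.713); φ = arcsin(p_z) ≈ 45.51°, λ = atan2(p_y, p_x) ≈ -41.47°.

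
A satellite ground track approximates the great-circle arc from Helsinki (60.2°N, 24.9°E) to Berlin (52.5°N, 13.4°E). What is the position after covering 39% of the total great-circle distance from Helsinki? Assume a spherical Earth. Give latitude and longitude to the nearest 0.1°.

≈ 57.3°N, 19.8°E

The haversine formula gives a central angle δ ≈ 0.174 rad (10.0°) between the endpoints.
Interpolate at f = 0.39 with slerp weights a = sin((1−f)δ)/sin δ ≈ 0.612, b = sin(fδ)/sin δ ≈ 0.392.
p = a·p₁ + b·p₂ ≈ (0.508, 0.183, 0.842); φ = arcsin(p_z) ≈ 57.33°, λ = atan2(p_y, p_x) ≈ 19.85°.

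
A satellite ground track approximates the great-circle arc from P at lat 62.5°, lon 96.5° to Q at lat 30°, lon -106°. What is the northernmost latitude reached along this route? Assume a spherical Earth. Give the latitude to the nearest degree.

The great circle lies in the plane with unit normal n̂ = (p₁ × p₂)/|p₁ × p₂|.
Here n̂_z ≈ +0.153; the vertex latitude is φ_max = arccos|n̂_z| ≈ 81.2°.
Check via Clairaut: cos φ_max = |cos φ₁| · sin C = cos(62.5°)·sin(19.4°) ≈ 0.153, again giving ≈ 81.2°.

≈ 81°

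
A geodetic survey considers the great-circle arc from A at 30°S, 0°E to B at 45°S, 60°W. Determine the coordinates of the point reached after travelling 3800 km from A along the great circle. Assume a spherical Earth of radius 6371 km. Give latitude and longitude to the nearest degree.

≈ 44°S, 40°W

The haversine formula gives a central angle δ ≈ 0.850 rad (48.7°) between the endpoints. The total great-circle distance is δ·R ≈ 0.850 × 6371 ≈ 5417 km, so the target fraction is f = 3800/5417 ≈ 0.701.
Interpolate at f ≈ 0.701 with slerp weights a = sin((1−f)δ)/sin δ ≈ 0.334, b = sin(fδ)/sin δ ≈ 0.747.
p = a·p₁ + b·p₂ ≈ (0.554, -0.458, -0.696); φ = arcsin(p_z) ≈ -44.08°, λ = atan2(p_y, p_x) ≈ -39.58°.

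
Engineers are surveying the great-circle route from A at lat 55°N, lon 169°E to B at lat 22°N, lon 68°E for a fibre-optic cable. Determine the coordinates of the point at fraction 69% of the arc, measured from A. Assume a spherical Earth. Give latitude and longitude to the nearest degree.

Write both endpoints as unit vectors p₁, p₂ with components (cos φ cos λ, cos φ sin λ, sin φ).
The central angle between the endpoints is δ = arccos(p₁·p₂) ≈ 1.364 rad (78.1°).
Interpolate at f = 0.69 with slerp weights a = sin((1−f)δ)/sin δ ≈ 0.419, b = sin(fδ)/sin δ ≈ 0.826.
p = a·p₁ + b·p₂ ≈ (0.051, 0.756, 0.653); φ = arcsin(p_z) ≈ 40.75°, λ = atan2(p_y, p_x) ≈ 86.16°.

≈ lat 41°N, lon 86°E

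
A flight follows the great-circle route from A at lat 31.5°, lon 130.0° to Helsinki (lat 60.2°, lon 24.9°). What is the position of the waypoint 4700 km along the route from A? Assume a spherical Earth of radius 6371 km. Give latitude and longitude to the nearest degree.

≈ lat 62°, lon 84°

The haversine formula gives a central angle δ ≈ 1.221 rad (69.9°) between the endpoints. The total great-circle distance is δ·R ≈ 1.221 × 6371 ≈ 7777 km, so the target fraction is f = 4700/7777 ≈ 0.604.
Interpolate at f ≈ 0.604 with slerp weights a = sin((1−f)δ)/sin δ ≈ 0.494, b = sin(fδ)/sin δ ≈ 0.716.
p = a·p₁ + b·p₂ ≈ (0.052, 0.473, 0.880); φ = arcsin(p_z) ≈ 61.60°, λ = atan2(p_y, p_x) ≈ 83.74°.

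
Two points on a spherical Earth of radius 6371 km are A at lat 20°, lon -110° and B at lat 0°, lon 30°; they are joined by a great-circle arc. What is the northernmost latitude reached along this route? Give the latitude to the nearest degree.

The great circle lies in the plane with unit normal n̂ = (p₁ × p₂)/|p₁ × p₂|.
Here n̂_z ≈ +0.870; the vertex latitude is φ_max = arccos|n̂_z| ≈ 29.5°.
Check via Clairaut: cos φ_max = |cos φ₁| · sin C = cos(20.0°)·sin(67.8°) ≈ 0.870, again giving ≈ 29.5°.

≈ 30°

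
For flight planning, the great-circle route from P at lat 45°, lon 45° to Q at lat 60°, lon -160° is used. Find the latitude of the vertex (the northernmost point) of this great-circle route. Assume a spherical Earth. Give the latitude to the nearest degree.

The great circle lies in the plane with unit normal n̂ = (p₁ × p₂)/|p₁ × p₂|.
Here n̂_z ≈ +0.156; the vertex latitude is φ_max = arccos|n̂_z| ≈ 81.0°.
Check via Clairaut: cos φ_max = |cos φ₁| · sin C = cos(45.0°)·sin(12.8°) ≈ 0.156, again giving ≈ 81.0°.

≈ 81°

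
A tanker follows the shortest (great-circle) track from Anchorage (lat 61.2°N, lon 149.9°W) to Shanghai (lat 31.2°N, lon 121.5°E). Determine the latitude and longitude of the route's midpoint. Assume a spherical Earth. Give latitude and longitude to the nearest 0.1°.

≈ lat 54.6°N, lon 150.5°E

Convert each endpoint to a unit vector on the sphere (x = cos φ cos λ, y = cos φ sin λ, z = sin φ).
The central angle between the endpoints is δ = arccos(p₁·p₂) ≈ 1.088 rad (62.4°).
Interpolate at f = 1/2 with slerp weights a = sin((1−f)δ)/sin δ ≈ 0.584, b = sin(fδ)/sin δ ≈ 0.584.
p = a·p₁ + b·p₂ ≈ (-0.505, 0.285, 0.815); φ = arcsin(p_z) ≈ 54.57°, λ = atan2(p_y, p_x) ≈ 150.55°.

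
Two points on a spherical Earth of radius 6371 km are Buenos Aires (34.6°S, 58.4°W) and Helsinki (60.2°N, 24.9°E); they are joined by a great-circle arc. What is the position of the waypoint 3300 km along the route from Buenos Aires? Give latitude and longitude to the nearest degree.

≈ (9°S, 42°W)

Convert each endpoint to a unit vector on the sphere (x = cos φ cos λ, y = cos φ sin λ, z = sin φ).
The central angle between the endpoints is δ = arccos(p₁·p₂) ≈ 2.032 rad (116.4°). The total great-circle distance is δ·R ≈ 2.032 × 6371 ≈ 12946 km, so the target fraction is f = 3300/12946 ≈ 0.255.
Interpolate at f ≈ 0.255 with slerp weights a = sin((1−f)δ)/sin δ ≈ 1.115, b = sin(fδ)/sin δ ≈ 0.553.
p = a·p₁ + b·p₂ ≈ (0.730, -0.666, -0.153); φ = arcsin(p_z) ≈ -8.82°, λ = atan2(p_y, p_x) ≈ -42.37°.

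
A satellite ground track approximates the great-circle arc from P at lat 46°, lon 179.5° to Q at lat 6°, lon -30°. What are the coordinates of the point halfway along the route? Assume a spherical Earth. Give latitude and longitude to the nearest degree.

≈ lat 58°, lon -71°

From cos δ = sin φ₁ sin φ₂ + cos φ₁ cos φ₂ cos Δλ, the central angle is δ ≈ 2.125 rad (121.7°).
Interpolate at f = 1/2 with slerp weights a = sin((1−f)δ)/sin δ ≈ 1.027, b = sin(fδ)/sin δ ≈ 1.027.
p = a·p₁ + b·p₂ ≈ (0.171, -0.505, 0.846); φ = arcsin(p_z) ≈ 57.81°, λ = atan2(p_y, p_x) ≈ -71.26°.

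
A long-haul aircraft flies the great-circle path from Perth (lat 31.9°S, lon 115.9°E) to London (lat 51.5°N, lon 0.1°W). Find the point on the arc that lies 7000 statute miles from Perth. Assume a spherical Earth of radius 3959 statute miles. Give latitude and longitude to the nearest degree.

≈ lat 42°N, lon 40°E

Write both endpoints as unit vectors p₁, p₂ with components (cos φ cos λ, cos φ sin λ, sin φ).
The central angle between the endpoints is δ = arccos(p₁·p₂) ≈ 2.272 rad (130.2°). The total great-circle distance is δ·R ≈ 2.272 × 3959 ≈ 8995 mi, so the target fraction is f = 7000/8995 ≈ 0.778.
Interpolate at f ≈ 0.778 with slerp weights a = sin((1−f)δ)/sin δ ≈ 0.632, b = sin(fδ)/sin δ ≈ 1.284.
p = a·p₁ + b·p₂ ≈ (0.565, 0.481, 0.670); φ = arcsin(p_z) ≈ 42.10°, λ = atan2(p_y, p_x) ≈ 40.45°.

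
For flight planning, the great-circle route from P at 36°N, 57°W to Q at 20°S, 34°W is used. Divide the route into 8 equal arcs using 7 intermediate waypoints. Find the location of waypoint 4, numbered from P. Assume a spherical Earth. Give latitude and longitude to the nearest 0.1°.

Convert each endpoint to a unit vector on the sphere (x = cos φ cos λ, y = cos φ sin λ, z = sin φ).
The central angle between the endpoints is δ = arccos(p₁·p₂) ≈ 1.049 rad (60.1°).
Interpolate at f = 4/8 with slerp weights a = sin((1−f)δ)/sin δ ≈ 0.578, b = sin(fδ)/sin δ ≈ 0.578.
p = a·p₁ + b·p₂ ≈ (0.704, -0.695, 0.142); φ = arcsin(p_z) ≈ 8.16°, λ = atan2(p_y, p_x) ≈ -44.63°.

≈ 8.2°N, 44.6°W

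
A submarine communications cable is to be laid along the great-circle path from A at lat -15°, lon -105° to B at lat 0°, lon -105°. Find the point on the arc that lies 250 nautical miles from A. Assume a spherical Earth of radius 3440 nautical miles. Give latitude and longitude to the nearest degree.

The haversine formula gives a central angle δ ≈ 0.262 rad (15.0°) between the endpoints. The total great-circle distance is δ·R ≈ 0.262 × 3440 ≈ 901 nmi, so the target fraction is f = 250/901 ≈ 0.278.
Interpolate at f ≈ 0.278 with slerp weights a = sin((1−f)δ)/sin δ ≈ 0.726, b = sin(fδ)/sin δ ≈ 0.281.
p = a·p₁ + b·p₂ ≈ (-0.254, -0.949, -0.188); φ = arcsin(p_z) ≈ -10.84°, λ = atan2(p_y, p_x) ≈ -105.00°.

≈ lat -11°, lon -105°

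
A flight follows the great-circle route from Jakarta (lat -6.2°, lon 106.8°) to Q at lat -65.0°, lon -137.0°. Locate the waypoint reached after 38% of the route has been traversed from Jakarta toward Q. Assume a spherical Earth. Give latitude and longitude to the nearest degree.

Write both endpoints as unit vectors p₁, p₂ with components (cos φ cos λ, cos φ sin λ, sin φ).
The central angle between the endpoints is δ = arccos(p₁·p₂) ≈ 1.659 rad (95.0°).
Interpolate at f = 0.38 with slerp weights a = sin((1−f)δ)/sin δ ≈ 0.860, b = sin(fδ)/sin δ ≈ 0.592.
p = a·p₁ + b·p₂ ≈ (-0.430, 0.648, -0.629); φ = arcsin(p_z) ≈ -38.98°, λ = atan2(p_y, p_x) ≈ 123.57°.

≈ lat -39°, lon 124°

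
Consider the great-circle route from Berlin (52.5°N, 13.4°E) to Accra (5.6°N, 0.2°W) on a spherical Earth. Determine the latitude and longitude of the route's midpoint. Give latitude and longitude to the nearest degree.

≈ (29°N, 5°E)

Convert each endpoint to a unit vector on the sphere (x = cos φ cos λ, y = cos φ sin λ, z = sin φ).
The central angle between the endpoints is δ = arccos(p₁·p₂) ≈ 0.842 rad (48.2°).
Interpolate at f = 1/2 with slerp weights a = sin((1−f)δ)/sin δ ≈ 0.548, b = sin(fδ)/sin δ ≈ 0.548.
p = a·p₁ + b·p₂ ≈ (0.870, 0.075, 0.488); φ = arcsin(p_z) ≈ 29.21°, λ = atan2(p_y, p_x) ≈ 4.95°.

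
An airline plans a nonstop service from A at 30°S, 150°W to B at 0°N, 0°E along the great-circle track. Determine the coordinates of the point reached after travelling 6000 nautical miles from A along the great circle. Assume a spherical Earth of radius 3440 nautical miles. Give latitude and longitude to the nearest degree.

From cos δ = sin φ₁ sin φ₂ + cos φ₁ cos φ₂ cos Δλ, the central angle is δ ≈ 2.419 rad (138.6°). The total great-circle distance is δ·R ≈ 2.419 × 3440 ≈ 8321 nmi, so the target fraction is f = 6000/8321 ≈ 0.721.
Interpolate at f ≈ 0.721 with slerp weights a = sin((1−f)δ)/sin δ ≈ 0.944, b = sin(fδ)/sin δ ≈ 1.489.
p = a·p₁ + b·p₂ ≈ (0.781, -0.409, -0.472); φ = arcsin(p_z) ≈ -28.18°, λ = atan2(p_y, p_x) ≈ -27.64°.

≈ 28°S, 28°W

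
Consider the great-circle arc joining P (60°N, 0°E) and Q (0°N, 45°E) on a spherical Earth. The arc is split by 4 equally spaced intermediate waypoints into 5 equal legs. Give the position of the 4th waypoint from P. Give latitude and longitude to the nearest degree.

≈ (13°N, 40°E)

Write both endpoints as unit vectors p₁, p₂ with components (cos φ cos λ, cos φ sin λ, sin φ).
The central angle between the endpoints is δ = arccos(p₁·p₂) ≈ 1.209 rad (69.3°).
Interpolate at f = 4/5 with slerp weights a = sin((1−f)δ)/sin δ ≈ 0.256, b = sin(fδ)/sin δ ≈ 0.880.
p = a·p₁ + b·p₂ ≈ (0.751, 0.623, 0.222); φ = arcsin(p_z) ≈ 12.81°, λ = atan2(p_y, p_x) ≈ 39.67°.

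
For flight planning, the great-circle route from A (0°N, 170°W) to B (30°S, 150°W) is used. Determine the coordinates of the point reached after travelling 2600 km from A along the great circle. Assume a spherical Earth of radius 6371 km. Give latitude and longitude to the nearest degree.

≈ (20°S, 158°W)

Write both endpoints as unit vectors p₁, p₂ with components (cos φ cos λ, cos φ sin λ, sin φ).
The central angle between the endpoints is δ = arccos(p₁·p₂) ≈ 0.620 rad (35.5°). The total great-circle distance is δ·R ≈ 0.620 × 6371 ≈ 3951 km, so the target fraction is f = 2600/3951 ≈ 0.658.
Interpolate at f ≈ 0.658 with slerp weights a = sin((1−f)δ)/sin δ ≈ 0.362, b = sin(fδ)/sin δ ≈ 0.683.
p = a·p₁ + b·p₂ ≈ (-0.869, -0.359, -0.341); φ = arcsin(p_z) ≈ -19.97°, λ = atan2(p_y, p_x) ≈ -157.57°.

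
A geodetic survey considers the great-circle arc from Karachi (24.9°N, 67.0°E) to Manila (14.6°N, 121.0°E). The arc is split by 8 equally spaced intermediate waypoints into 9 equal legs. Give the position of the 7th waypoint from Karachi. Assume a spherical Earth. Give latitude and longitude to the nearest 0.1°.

≈ 18.3°N, 109.7°E

Write both endpoints as unit vectors p₁, p₂ with components (cos φ cos λ, cos φ sin λ, sin φ).
The central angle between the endpoints is δ = arccos(p₁·p₂) ≈ 0.899 rad (51.5°).
Interpolate at f = 7/9 with slerp weights a = sin((1−f)δ)/sin δ ≈ 0.254, b = sin(fδ)/sin δ ≈ 0.822.
p = a·p₁ + b·p₂ ≈ (-0.320, 0.894, 0.314); φ = arcsin(p_z) ≈ 18.30°, λ = atan2(p_y, p_x) ≈ 109.70°.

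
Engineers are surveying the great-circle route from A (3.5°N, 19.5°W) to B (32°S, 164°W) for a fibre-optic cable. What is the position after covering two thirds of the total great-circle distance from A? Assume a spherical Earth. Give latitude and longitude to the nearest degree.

≈ (45°S, 107°W)

Write both endpoints as unit vectors p₁, p₂ with components (cos φ cos λ, cos φ sin λ, sin φ).
The central angle between the endpoints is δ = arccos(p₁·p₂) ≈ 2.377 rad (136.2°).
Interpolate at f = 2/3 with slerp weights a = sin((1−f)δ)/sin δ ≈ 1.028, b = sin(fδ)/sin δ ≈ 1.444.
p = a·p₁ + b·p₂ ≈ (-0.210, -0.680, -0.702); φ = arcsin(p_z) ≈ -44.62°, λ = atan2(p_y, p_x) ≈ -107.14°.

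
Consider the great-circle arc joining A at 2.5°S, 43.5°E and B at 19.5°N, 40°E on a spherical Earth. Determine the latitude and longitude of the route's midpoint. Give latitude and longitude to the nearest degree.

≈ 9°N, 42°E

Write both endpoints as unit vectors p₁, p₂ with components (cos φ cos λ, cos φ sin λ, sin φ).
The central angle between the endpoints is δ = arccos(p₁·p₂) ≈ 0.389 rad (22.3°).
Interpolate at f = 1/2 with slerp weights a = sin((1−f)δ)/sin δ ≈ 0.510, b = sin(fδ)/sin δ ≈ 0.510.
p = a·p₁ + b·p₂ ≈ (0.737, 0.659, 0.148); φ = arcsin(p_z) ≈ 8.50°, λ = atan2(p_y, p_x) ≈ 41.80°.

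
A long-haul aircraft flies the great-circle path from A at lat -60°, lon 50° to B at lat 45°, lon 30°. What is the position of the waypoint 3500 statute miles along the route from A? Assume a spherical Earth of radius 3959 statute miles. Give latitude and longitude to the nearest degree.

≈ lat -10°, lon 39°

The haversine formula gives a central angle δ ≈ 1.855 rad (106.3°) between the endpoints. The total great-circle distance is δ·R ≈ 1.855 × 3959 ≈ 7343 mi, so the target fraction is f = 3500/7343 ≈ 0.477.
Interpolate at f ≈ 0.477 with slerp weights a = sin((1−f)δ)/sin δ ≈ 0.860, b = sin(fδ)/sin δ ≈ 0.806.
p = a·p₁ + b·p₂ ≈ (0.770, 0.614, -0.175); φ = arcsin(p_z) ≈ -10.07°, λ = atan2(p_y, p_x) ≈ 38.59°.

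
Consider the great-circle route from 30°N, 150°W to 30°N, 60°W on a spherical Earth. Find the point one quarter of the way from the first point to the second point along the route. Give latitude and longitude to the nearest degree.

≈ 37°N, 129°W

From cos δ = sin φ₁ sin φ₂ + cos φ₁ cos φ₂ cos Δλ, the central angle is δ ≈ 1.318 rad (75.5°).
Interpolate at f = 1/4 with slerp weights a = sin((1−f)δ)/sin δ ≈ 0.863, b = sin(fδ)/sin δ ≈ 0.334.
p = a·p₁ + b·p₂ ≈ (-0.502, -0.624, 0.598); φ = arcsin(p_z) ≈ 36.76°, λ = atan2(p_y, p_x) ≈ -128.82°.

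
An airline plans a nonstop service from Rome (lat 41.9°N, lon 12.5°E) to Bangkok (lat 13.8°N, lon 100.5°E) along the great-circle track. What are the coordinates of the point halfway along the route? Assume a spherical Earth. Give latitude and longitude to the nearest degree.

≈ lat 36°N, lon 64°E

The haversine formula gives a central angle δ ≈ 1.385 rad (79.4°) between the endpoints.
Interpolate at f = 1/2 with slerp weights a = sin((1−f)δ)/sin δ ≈ 0.650, b = sin(fδ)/sin δ ≈ 0.650.
p = a·p₁ + b·p₂ ≈ (0.357, 0.725, 0.589); φ = arcsin(p_z) ≈ 36.08°, λ = atan2(p_y, p_x) ≈ 63.78°.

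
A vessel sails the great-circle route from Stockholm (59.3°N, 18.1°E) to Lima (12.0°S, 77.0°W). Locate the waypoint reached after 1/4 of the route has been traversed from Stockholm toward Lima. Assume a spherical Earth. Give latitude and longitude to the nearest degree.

From cos δ = sin φ₁ sin φ₂ + cos φ₁ cos φ₂ cos Δλ, the central angle is δ ≈ 1.796 rad (102.9°).
Interpolate at f = 1/4 with slerp weights a = sin((1−f)δ)/sin δ ≈ 1.000, b = sin(fδ)/sin δ ≈ 0.445.
p = a·p₁ + b·p₂ ≈ (0.583, -0.266, 0.768); φ = arcsin(p_z) ≈ 50.13°, λ = atan2(p_y, p_x) ≈ -24.49°.

≈ 50°N, 24°W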